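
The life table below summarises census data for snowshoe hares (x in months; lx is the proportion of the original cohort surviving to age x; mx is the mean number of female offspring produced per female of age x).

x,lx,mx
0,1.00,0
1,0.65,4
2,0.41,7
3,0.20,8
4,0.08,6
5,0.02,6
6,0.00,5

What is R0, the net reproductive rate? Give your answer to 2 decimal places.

7.67

lx·mx by age: 0, 2.6, 2.87, 1.6, 0.48, 0.12, 0
R0 = Σ lx·mx = 7.67 → 7.67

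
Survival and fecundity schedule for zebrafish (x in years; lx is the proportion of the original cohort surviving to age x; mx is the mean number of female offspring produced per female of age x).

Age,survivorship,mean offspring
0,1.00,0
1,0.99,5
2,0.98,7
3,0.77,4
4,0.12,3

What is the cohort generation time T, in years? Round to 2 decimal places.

lx·mx: 0, 4.95, 6.86, 3.08, 0.36 → R0 = 15.25
x·lx·mx: 0, 4.95, 13.72, 9.24, 1.44 → Σ = 29.35
T = 29.35 / 15.25 = 1.92459… → 1.92

1.92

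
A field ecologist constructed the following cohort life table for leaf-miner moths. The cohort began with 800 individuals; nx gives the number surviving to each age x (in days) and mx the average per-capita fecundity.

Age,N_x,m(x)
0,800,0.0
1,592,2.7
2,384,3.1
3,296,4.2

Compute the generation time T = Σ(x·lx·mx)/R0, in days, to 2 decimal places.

lx = nx/n0 = nx/800: 1, 0.74, 0.48, 0.37
lx·mx: 0, 1.998, 1.488, 1.554 → R0 = 5.04
x·lx·mx: 0, 1.998, 2.976, 4.662 → Σ = 9.636
T = 9.636 / 5.04 = 1.911905… → 1.91

1.91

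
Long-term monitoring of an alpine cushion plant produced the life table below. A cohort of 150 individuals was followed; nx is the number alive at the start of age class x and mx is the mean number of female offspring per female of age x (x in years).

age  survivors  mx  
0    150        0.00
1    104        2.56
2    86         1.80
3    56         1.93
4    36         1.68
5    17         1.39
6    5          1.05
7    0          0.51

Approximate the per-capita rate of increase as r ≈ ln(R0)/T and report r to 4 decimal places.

0.6783

lx = nx/n0 = nx/150: 1, 0.69333…, 0.57333…, 0.37333…, 0.24, 0.11333…, 0.03333…, 0
R0 = Σ lx·mx = 0 + 1.77493… + 1.032… + 0.72053… + 0.4032 + 0.15753… + 0.035… + 0 = 4.1232…
Σ x·lx·mx = 8.611…; T = 8.611…/4.1232… = 2.08843…
r ≈ ln(R0)/T = ln(4.1232…)/2.08843… = 0.678324… → 0.6783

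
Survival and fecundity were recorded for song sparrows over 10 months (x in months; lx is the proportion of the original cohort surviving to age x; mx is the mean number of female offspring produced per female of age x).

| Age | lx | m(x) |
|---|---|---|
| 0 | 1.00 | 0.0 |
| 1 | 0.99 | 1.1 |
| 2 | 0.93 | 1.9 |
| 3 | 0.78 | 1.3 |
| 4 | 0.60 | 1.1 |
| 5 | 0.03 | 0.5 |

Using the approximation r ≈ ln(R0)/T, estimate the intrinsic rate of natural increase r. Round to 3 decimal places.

R0 = Σ lx·mx = 0 + 1.089 + 1.767 + 1.014 + 0.66 + 0.015 = 4.545
Σ x·lx·mx = 10.38; T = 10.38/4.545 = 2.28383…
r ≈ ln(R0)/T = ln(4.545)/2.28383… = 0.66293… → 0.663

0.663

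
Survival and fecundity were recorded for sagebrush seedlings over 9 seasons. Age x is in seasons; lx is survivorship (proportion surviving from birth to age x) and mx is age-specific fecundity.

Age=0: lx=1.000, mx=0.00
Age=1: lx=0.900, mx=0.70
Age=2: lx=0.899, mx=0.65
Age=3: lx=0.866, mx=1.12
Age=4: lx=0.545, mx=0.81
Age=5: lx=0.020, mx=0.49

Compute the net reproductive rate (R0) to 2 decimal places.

2.64

lx·mx by age: 0, 0.63, 0.58435, 0.96992, 0.44145, 0.0098
R0 = Σ lx·mx = 2.63552 → 2.64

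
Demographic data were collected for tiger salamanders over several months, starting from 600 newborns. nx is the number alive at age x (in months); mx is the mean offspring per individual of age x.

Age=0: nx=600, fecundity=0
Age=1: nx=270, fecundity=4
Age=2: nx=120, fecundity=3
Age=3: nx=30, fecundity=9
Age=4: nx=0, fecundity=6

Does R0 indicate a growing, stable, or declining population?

lx = nx/n0 = nx/600: 1, 0.45, 0.2, 0.05, 0
R0 = Σ lx·mx = 0 + 1.8 + 0.6 + 0.45 + 0 = 2.85
R0 > 1, so the population is growing.

growing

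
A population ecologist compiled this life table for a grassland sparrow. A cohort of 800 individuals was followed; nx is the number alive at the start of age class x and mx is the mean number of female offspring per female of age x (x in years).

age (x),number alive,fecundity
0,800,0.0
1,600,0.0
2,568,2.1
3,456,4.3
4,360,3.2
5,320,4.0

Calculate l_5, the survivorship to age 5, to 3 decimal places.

0.400

l_5 = n_5/n_0 = 320/800 = 0.4 → 0.400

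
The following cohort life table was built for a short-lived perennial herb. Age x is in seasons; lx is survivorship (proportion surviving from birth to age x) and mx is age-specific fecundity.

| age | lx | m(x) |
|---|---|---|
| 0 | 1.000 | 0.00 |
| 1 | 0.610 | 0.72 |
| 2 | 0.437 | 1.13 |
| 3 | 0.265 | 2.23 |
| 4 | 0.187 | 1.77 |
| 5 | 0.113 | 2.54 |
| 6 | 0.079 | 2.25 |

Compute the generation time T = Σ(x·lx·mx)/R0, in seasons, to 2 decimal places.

lx·mx: 0, 0.4392, 0.49381, 0.59095, 0.33099, 0.28702, 0.17775 → R0 = 2.31972
x·lx·mx: 0, 0.4392, 0.98762, 1.77285, 1.32396, 1.4351, 1.0665 → Σ = 7.02523
T = 7.02523 / 2.31972 = 3.028482… → 3.03

3.03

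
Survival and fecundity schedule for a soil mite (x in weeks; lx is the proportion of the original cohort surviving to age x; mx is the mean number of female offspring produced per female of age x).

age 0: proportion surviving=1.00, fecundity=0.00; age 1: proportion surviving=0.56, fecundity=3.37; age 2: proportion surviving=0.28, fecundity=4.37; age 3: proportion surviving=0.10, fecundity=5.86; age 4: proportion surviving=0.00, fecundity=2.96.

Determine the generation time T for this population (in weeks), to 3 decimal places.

lx·mx: 0, 1.8872, 1.2236, 0.586, 0 → R0 = 3.6968
x·lx·mx: 0, 1.8872, 2.4472, 1.758, 0 → Σ = 6.0924
T = 6.0924 / 3.6968 = 1.64802… → 1.648

1.648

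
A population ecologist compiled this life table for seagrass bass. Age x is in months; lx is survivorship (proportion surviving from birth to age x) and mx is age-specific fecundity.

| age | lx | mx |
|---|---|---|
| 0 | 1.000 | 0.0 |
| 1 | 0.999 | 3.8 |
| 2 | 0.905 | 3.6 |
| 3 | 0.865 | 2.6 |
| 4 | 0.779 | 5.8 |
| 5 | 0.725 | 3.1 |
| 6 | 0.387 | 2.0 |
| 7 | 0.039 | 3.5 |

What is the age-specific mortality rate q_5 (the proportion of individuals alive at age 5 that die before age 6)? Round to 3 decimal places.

q_5 = (l_5 − l_6) / l_5 = (0.725 − 0.387) / 0.725
     = 0.338 / 0.725 = 0.466207… → 0.466

0.466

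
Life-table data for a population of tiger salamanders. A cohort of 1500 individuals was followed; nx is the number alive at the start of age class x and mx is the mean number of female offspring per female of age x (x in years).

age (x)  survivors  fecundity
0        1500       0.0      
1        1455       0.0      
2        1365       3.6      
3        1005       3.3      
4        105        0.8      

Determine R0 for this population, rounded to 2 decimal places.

5.54

lx = nx/n0 = nx/1500: 1, 0.97, 0.91, 0.67, 0.07
lx·mx by age: 0, 0, 3.276, 2.211, 0.056
R0 = Σ lx·mx = 5.543 → 5.54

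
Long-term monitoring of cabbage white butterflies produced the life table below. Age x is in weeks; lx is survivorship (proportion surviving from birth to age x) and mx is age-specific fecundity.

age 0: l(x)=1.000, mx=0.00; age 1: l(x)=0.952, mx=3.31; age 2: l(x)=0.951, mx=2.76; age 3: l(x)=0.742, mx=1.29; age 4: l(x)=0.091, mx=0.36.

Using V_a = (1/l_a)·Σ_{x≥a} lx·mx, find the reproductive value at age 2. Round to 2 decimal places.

3.80

lx·mx for x ≥ 2: 2.62476, 0.95718, 0.03276 → sum = 3.6147
V_2 = 3.6147 / l_2 = 3.6147 / 0.951 = 3.800946… → 3.80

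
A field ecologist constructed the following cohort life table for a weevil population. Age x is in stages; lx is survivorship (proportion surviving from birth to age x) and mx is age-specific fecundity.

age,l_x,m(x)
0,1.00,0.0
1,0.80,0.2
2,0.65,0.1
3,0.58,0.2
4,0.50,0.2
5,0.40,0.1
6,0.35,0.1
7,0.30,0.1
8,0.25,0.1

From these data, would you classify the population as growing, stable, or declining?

declining

R0 = Σ lx·mx = 0 + 0.16 + 0.065 + 0.116 + 0.1 + 0.04 + 0.035 + 0.03 + 0.025 = 0.571
R0 < 1, so the population is declining.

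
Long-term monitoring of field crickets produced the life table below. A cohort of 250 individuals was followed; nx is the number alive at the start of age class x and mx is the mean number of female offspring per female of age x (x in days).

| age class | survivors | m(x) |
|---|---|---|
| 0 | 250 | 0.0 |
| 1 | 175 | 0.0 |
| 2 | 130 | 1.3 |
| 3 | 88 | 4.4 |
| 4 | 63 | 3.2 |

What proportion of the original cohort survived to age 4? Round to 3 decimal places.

l_4 = n_4/n_0 = 63/250 = 0.252 → 0.252

0.252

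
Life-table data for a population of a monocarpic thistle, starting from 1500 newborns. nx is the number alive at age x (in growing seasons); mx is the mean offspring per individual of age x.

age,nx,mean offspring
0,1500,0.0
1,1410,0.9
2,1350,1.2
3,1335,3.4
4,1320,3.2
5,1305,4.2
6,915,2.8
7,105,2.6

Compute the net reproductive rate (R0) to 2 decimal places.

13.31

lx = nx/n0 = nx/1500: 1, 0.94, 0.9, 0.89, 0.88, 0.87, 0.61, 0.07
lx·mx by age: 0, 0.846, 1.08, 3.026, 2.816, 3.654, 1.708, 0.182
R0 = Σ lx·mx = 13.312 → 13.31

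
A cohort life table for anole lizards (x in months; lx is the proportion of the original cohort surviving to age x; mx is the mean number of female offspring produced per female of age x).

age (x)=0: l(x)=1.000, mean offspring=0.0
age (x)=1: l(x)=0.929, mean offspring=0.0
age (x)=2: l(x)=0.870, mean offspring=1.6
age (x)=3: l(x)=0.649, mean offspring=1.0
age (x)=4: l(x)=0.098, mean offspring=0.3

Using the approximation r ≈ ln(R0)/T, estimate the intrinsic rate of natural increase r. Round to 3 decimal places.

R0 = Σ lx·mx = 0 + 0 + 1.392 + 0.649 + 0.0294 = 2.0704
Σ x·lx·mx = 4.8486; T = 4.8486/2.0704 = 2.34187…
r ≈ ln(R0)/T = ln(2.0704)/2.34187… = 0.31075… → 0.311

0.311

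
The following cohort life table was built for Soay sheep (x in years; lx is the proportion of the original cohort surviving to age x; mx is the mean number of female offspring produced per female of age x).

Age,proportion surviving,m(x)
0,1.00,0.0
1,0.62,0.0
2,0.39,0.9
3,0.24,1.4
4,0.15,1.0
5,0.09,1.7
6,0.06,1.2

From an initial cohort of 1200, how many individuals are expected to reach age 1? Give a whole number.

Expected survivors = N0 · l_1 = 1200 × 0.62 = 744 → 744

744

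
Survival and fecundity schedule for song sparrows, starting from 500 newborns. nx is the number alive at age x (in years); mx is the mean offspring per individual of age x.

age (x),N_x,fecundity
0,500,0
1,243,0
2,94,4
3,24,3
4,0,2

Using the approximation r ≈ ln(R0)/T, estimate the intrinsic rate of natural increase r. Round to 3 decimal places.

-0.051

lx = nx/n0 = nx/500: 1, 0.486, 0.188, 0.048, 0
R0 = Σ lx·mx = 0 + 0 + 0.752 + 0.144 + 0 = 0.896
Σ x·lx·mx = 1.936; T = 1.936/0.896 = 2.16071…
r ≈ ln(R0)/T = ln(0.896)/2.16071… = -0.05082… → -0.051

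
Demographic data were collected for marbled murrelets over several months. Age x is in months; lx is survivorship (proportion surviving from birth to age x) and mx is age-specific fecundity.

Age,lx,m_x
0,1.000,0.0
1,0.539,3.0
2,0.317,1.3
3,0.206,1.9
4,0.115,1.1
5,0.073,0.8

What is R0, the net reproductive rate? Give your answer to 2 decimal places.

lx·mx by age: 0, 1.617, 0.4121, 0.3914, 0.1265, 0.0584
R0 = Σ lx·mx = 2.6054 → 2.61

2.61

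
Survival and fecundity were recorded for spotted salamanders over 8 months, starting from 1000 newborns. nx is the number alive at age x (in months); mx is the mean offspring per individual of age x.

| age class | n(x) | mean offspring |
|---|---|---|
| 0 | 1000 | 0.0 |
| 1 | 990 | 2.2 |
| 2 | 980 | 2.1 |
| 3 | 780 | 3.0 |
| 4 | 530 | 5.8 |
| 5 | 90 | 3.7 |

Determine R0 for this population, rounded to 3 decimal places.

9.983

lx = nx/n0 = nx/1000: 1, 0.99, 0.98, 0.78, 0.53, 0.09
lx·mx by age: 0, 2.178, 2.058, 2.34, 3.074, 0.333
R0 = Σ lx·mx = 9.983 → 9.983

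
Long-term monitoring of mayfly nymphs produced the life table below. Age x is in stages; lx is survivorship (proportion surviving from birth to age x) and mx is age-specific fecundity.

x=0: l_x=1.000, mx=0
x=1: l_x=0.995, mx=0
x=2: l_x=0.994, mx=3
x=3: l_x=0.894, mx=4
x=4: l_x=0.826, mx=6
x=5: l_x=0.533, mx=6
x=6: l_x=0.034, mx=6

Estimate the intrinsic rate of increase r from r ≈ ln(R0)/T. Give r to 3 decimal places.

0.750

R0 = Σ lx·mx = 0 + 0 + 2.982 + 3.576 + 4.956 + 3.198 + 0.204 = 14.916
Σ x·lx·mx = 53.73; T = 53.73/14.916 = 3.60217…
r ≈ ln(R0)/T = ln(14.916)/3.60217… = 0.75022… → 0.750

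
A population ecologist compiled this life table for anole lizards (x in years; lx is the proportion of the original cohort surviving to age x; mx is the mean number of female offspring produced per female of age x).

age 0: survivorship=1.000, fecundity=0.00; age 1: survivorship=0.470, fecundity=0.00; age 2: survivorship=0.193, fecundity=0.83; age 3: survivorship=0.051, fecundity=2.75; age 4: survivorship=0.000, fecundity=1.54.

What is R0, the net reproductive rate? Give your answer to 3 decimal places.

0.300

lx·mx by age: 0, 0, 0.16019, 0.14025, 0
R0 = Σ lx·mx = 0.30044 → 0.300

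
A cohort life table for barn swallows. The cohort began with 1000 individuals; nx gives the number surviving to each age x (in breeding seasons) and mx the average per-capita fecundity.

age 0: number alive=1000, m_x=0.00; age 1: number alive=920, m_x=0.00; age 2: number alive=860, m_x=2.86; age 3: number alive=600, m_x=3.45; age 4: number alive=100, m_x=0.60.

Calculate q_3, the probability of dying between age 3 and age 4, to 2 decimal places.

lx = nx/n0 = nx/1000: 1, 0.92, 0.86, 0.6, 0.1
q_3 = (l_3 − l_4) / l_3 = (0.6 − 0.1) / 0.6
     = 0.5 / 0.6 = 0.833333… → 0.83

0.83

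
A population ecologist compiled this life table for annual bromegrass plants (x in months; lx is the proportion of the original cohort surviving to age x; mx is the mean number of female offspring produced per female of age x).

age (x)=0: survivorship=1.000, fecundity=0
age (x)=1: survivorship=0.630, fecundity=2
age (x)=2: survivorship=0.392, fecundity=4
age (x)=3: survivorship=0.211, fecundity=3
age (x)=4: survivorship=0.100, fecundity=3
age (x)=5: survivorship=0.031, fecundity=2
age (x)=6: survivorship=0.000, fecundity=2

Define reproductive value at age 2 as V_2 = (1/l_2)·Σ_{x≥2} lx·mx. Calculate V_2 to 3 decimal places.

lx·mx for x ≥ 2: 1.568, 0.633, 0.3, 0.062, 0 → sum = 2.563
V_2 = 2.563 / l_2 = 2.563 / 0.392 = 6.538265… → 6.538

6.538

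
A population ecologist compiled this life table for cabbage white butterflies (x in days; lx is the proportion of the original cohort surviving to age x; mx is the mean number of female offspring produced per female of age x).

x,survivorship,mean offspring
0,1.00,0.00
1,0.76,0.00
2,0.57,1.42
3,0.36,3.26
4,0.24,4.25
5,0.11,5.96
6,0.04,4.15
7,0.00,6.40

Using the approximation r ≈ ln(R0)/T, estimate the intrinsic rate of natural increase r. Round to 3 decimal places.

R0 = Σ lx·mx = 0 + 0 + 0.8094 + 1.1736 + 1.02 + 0.6556 + 0.166 + 0 = 3.8246
Σ x·lx·mx = 13.4936; T = 13.4936/3.8246 = 3.52811…
r ≈ ln(R0)/T = ln(3.8246)/3.52811… = 0.38022… → 0.380

0.380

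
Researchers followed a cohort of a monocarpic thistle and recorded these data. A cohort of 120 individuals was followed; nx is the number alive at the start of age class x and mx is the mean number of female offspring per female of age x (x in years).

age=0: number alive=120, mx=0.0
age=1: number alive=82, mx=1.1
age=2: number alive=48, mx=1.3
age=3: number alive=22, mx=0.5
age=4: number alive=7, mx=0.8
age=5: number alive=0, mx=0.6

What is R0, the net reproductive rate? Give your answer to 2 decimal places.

lx = nx/n0 = nx/120: 1, 0.68333…, 0.4, 0.18333…, 0.05833…, 0
lx·mx by age: 0, 0.751667…, 0.52, 0.091667…, 0.046667…, 0
R0 = Σ lx·mx = 1.41… → 1.41

1.41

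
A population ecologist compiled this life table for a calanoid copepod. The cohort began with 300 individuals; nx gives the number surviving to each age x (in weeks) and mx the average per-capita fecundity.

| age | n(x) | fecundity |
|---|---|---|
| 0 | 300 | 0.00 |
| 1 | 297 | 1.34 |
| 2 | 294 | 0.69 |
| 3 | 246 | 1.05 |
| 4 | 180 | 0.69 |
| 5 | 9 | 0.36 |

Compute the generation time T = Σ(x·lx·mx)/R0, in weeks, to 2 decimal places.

lx = nx/n0 = nx/300: 1, 0.99, 0.98, 0.82, 0.6, 0.03
lx·mx: 0, 1.3266, 0.6762, 0.861, 0.414, 0.0108 → R0 = 3.2886
x·lx·mx: 0, 1.3266, 1.3524, 2.583, 1.656, 0.054 → Σ = 6.972
T = 6.972 / 3.2886 = 2.120051… → 2.12

2.12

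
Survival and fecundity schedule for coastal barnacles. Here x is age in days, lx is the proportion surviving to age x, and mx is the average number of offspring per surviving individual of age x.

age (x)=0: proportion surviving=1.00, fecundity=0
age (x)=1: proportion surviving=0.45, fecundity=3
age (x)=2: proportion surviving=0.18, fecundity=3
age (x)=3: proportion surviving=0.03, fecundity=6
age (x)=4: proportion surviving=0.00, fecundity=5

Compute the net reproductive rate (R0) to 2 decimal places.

2.07

lx·mx by age: 0, 1.35, 0.54, 0.18, 0
R0 = Σ lx·mx = 2.07 → 2.07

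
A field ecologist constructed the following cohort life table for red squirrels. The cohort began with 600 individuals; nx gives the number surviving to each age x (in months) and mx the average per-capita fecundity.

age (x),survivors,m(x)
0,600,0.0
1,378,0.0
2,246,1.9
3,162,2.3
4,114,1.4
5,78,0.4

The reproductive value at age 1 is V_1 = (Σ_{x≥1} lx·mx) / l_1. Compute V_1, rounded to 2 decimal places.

lx = nx/n0 = nx/600: 1, 0.63, 0.41, 0.27, 0.19, 0.13
lx·mx for x ≥ 1: 0, 0.779, 0.621, 0.266, 0.052 → sum = 1.718
V_1 = 1.718 / l_1 = 1.718 / 0.63 = 2.726984… → 2.73

2.73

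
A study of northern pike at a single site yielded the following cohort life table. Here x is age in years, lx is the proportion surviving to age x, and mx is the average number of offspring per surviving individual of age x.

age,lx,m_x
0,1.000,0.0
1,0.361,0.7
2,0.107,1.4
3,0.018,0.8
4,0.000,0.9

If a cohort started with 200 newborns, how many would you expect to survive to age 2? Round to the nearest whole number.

21

Expected survivors = N0 · l_2 = 200 × 0.107 = 21.4 → 21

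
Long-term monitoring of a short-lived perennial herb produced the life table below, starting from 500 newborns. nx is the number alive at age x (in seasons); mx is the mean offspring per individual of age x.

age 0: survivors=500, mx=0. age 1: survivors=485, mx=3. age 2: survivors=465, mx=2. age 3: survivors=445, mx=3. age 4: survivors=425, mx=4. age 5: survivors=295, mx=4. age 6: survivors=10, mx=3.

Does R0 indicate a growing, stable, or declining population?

lx = nx/n0 = nx/500: 1, 0.97, 0.93, 0.89, 0.85, 0.59, 0.02
R0 = Σ lx·mx = 0 + 2.91 + 1.86 + 2.67 + 3.4 + 2.36 + 0.06 = 13.26
R0 > 1, so the population is growing.

growing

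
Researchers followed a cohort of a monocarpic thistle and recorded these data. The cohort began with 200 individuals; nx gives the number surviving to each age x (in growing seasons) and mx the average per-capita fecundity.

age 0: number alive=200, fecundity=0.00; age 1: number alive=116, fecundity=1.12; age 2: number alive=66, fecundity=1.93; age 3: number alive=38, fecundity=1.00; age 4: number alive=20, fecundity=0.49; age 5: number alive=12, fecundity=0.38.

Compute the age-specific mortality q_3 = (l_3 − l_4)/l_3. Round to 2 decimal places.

lx = nx/n0 = nx/200: 1, 0.58, 0.33, 0.19, 0.1, 0.06
q_3 = (l_3 − l_4) / l_3 = (0.19 − 0.1) / 0.19
     = 0.09 / 0.19 = 0.473684… → 0.47

0.47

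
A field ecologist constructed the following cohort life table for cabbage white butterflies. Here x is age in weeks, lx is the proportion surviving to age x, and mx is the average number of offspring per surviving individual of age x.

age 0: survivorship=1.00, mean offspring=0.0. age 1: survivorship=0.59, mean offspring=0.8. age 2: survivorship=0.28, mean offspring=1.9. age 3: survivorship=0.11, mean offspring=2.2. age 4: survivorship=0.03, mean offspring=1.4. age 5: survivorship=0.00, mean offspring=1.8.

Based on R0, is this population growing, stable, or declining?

growing

R0 = Σ lx·mx = 0 + 0.472 + 0.532 + 0.242 + 0.042 + 0 = 1.288
R0 > 1, so the population is growing.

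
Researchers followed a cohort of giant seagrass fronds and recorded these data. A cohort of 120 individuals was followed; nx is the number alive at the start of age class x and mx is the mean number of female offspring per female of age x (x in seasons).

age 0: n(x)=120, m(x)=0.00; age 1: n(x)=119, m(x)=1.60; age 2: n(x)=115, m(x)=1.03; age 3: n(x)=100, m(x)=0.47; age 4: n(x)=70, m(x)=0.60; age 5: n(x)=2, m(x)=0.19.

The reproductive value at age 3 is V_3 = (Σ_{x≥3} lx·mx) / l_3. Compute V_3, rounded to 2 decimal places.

0.89

lx = nx/n0 = nx/120: 1, 0.99167…, 0.95833…, 0.83333…, 0.58333…, 0.01667…
lx·mx for x ≥ 3: 0.391667…, 0.35…, 0.003167… → sum = 0.744833…
V_3 = 0.744833… / l_3 = 0.744833… / 0.833333… = 0.8938… → 0.89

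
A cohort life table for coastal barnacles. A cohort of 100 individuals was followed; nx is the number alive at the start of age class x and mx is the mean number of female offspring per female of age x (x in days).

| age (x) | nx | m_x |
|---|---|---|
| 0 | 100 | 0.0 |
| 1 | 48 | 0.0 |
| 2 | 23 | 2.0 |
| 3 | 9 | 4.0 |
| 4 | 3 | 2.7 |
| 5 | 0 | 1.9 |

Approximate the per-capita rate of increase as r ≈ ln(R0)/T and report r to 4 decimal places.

-0.0404

lx = nx/n0 = nx/100: 1, 0.48, 0.23, 0.09, 0.03, 0
R0 = Σ lx·mx = 0 + 0 + 0.46 + 0.36 + 0.081 + 0 = 0.901
Σ x·lx·mx = 2.324; T = 2.324/0.901 = 2.57936…
r ≈ ln(R0)/T = ln(0.901)/2.57936… = -0.040417… → -0.0404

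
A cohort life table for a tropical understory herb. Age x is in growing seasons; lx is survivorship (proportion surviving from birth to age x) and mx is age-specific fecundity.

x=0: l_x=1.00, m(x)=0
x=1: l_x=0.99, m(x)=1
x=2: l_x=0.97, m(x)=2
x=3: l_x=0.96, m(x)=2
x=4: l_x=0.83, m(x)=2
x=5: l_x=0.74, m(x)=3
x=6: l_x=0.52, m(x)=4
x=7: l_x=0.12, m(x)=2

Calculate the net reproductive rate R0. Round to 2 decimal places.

11.05

lx·mx by age: 0, 0.99, 1.94, 1.92, 1.66, 2.22, 2.08, 0.24
R0 = Σ lx·mx = 11.05 → 11.05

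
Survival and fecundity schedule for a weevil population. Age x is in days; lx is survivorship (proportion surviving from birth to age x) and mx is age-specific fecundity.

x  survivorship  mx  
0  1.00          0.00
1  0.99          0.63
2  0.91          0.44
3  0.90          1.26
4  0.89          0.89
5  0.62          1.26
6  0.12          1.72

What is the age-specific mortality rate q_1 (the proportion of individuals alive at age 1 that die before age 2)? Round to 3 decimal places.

0.081

q_1 = (l_1 − l_2) / l_1 = (0.99 − 0.91) / 0.99
     = 0.08 / 0.99 = 0.080808… → 0.081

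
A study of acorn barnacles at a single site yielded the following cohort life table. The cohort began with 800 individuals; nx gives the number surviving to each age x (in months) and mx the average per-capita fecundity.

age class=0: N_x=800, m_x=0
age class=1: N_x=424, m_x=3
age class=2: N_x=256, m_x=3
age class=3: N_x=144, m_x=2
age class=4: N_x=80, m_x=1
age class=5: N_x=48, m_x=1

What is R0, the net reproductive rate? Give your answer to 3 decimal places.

lx = nx/n0 = nx/800: 1, 0.53, 0.32, 0.18, 0.1, 0.06
lx·mx by age: 0, 1.59, 0.96, 0.36, 0.1, 0.06
R0 = Σ lx·mx = 3.07 → 3.070

3.070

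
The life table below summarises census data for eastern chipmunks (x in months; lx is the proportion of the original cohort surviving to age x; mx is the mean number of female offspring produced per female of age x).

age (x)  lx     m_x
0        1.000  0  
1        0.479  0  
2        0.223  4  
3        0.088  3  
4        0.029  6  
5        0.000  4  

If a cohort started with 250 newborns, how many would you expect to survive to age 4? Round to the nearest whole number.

7

Expected survivors = N0 · l_4 = 250 × 0.029 = 7.25 → 7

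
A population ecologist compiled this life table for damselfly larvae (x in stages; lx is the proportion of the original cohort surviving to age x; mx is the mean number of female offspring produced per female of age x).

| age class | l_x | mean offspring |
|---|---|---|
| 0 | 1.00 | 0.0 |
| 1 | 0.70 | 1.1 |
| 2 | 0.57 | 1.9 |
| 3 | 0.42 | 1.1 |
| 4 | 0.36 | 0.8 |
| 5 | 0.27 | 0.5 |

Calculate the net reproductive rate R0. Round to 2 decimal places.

2.74

lx·mx by age: 0, 0.77, 1.083, 0.462, 0.288, 0.135
R0 = Σ lx·mx = 2.738 → 2.74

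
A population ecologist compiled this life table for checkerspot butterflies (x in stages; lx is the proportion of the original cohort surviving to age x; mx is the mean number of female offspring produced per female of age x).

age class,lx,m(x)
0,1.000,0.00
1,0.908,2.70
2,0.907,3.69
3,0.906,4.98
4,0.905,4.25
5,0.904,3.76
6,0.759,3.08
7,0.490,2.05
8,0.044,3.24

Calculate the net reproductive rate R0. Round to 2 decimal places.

lx·mx by age: 0, 2.4516, 3.34683, 4.51188, 3.84625, 3.39904, 2.33772, 1.0045, 0.14256
R0 = Σ lx·mx = 21.04038 → 21.04

21.04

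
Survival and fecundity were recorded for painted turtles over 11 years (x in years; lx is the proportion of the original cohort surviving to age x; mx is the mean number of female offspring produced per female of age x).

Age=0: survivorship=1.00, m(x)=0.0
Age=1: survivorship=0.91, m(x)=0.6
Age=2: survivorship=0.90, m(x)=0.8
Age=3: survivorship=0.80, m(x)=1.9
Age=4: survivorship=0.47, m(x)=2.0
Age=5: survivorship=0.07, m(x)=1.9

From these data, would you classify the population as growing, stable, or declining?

R0 = Σ lx·mx = 0 + 0.546 + 0.72 + 1.52 + 0.94 + 0.133 = 3.859
R0 > 1, so the population is growing.

growing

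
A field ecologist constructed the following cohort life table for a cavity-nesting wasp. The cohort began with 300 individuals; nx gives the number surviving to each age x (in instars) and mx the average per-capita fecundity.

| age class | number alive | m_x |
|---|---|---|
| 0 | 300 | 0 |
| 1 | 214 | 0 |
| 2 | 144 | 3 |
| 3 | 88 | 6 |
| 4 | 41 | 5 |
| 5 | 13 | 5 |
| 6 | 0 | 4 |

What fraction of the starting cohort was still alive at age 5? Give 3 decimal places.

l_5 = n_5/n_0 = 13/300 = 0.043333… → 0.043

0.043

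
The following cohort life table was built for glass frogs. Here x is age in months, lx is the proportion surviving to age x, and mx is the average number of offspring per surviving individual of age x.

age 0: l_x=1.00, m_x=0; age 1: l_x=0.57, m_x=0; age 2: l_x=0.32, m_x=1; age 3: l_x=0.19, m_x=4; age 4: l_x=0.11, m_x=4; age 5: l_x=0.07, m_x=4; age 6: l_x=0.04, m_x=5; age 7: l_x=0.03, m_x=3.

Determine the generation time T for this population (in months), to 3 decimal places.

3.785

lx·mx: 0, 0, 0.32, 0.76, 0.44, 0.28, 0.2, 0.09 → R0 = 2.09
x·lx·mx: 0, 0, 0.64, 2.28, 1.76, 1.4, 1.2, 0.63 → Σ = 7.91
T = 7.91 / 2.09 = 3.784689… → 3.785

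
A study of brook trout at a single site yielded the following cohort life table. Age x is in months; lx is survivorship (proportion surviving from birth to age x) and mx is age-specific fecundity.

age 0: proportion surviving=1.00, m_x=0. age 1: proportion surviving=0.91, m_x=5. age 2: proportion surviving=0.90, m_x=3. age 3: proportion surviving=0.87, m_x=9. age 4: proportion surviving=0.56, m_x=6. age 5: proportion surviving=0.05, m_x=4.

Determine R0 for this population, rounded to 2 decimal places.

18.64

lx·mx by age: 0, 4.55, 2.7, 7.83, 3.36, 0.2
R0 = Σ lx·mx = 18.64 → 18.64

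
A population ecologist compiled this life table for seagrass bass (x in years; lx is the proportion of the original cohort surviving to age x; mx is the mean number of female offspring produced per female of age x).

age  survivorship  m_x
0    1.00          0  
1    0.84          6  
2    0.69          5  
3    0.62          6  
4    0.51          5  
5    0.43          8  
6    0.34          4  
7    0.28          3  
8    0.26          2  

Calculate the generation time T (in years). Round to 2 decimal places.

3.28

lx·mx: 0, 5.04, 3.45, 3.72, 2.55, 3.44, 1.36, 0.84, 0.52 → R0 = 20.92
x·lx·mx: 0, 5.04, 6.9, 11.16, 10.2, 17.2, 8.16, 5.88, 4.16 → Σ = 68.7
T = 68.7 / 20.92 = 3.283939… → 3.28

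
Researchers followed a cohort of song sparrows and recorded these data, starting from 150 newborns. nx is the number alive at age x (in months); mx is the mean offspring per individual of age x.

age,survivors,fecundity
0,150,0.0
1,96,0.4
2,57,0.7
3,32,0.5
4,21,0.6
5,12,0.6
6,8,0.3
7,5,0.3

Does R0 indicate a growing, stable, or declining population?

lx = nx/n0 = nx/150: 1, 0.64, 0.38, 0.21333…, 0.14, 0.08, 0.05333…, 0.03333…
R0 = Σ lx·mx = 0 + 0.256 + 0.266 + 0.106667… + 0.084 + 0.048 + 0.016… + 0.01… = 0.786667…
R0 < 1, so the population is declining.

declining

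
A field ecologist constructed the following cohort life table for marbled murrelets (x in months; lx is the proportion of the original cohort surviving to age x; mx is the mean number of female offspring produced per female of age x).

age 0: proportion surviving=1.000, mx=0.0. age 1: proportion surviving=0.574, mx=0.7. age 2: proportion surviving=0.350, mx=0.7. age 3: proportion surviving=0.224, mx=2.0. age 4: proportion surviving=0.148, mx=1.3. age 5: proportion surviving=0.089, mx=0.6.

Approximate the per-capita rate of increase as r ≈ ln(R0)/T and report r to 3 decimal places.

0.120

R0 = Σ lx·mx = 0 + 0.4018 + 0.245 + 0.448 + 0.1924 + 0.0534 = 1.3406
Σ x·lx·mx = 3.2724; T = 3.2724/1.3406 = 2.441…
r ≈ ln(R0)/T = ln(1.3406)/2.441… = 0.12008… → 0.120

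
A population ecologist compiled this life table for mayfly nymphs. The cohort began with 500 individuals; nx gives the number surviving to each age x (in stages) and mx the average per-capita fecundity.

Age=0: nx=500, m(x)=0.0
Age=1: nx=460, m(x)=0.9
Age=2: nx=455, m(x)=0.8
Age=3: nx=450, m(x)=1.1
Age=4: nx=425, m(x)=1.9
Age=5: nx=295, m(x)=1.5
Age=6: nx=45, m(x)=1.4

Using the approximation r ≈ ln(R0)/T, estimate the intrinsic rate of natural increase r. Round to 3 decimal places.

0.503

lx = nx/n0 = nx/500: 1, 0.92, 0.91, 0.9, 0.85, 0.59, 0.09
R0 = Σ lx·mx = 0 + 0.828 + 0.728 + 0.99 + 1.615 + 0.885 + 0.126 = 5.172
Σ x·lx·mx = 16.895; T = 16.895/5.172 = 3.26663…
r ≈ ln(R0)/T = ln(5.172)/3.26663… = 0.50304… → 0.503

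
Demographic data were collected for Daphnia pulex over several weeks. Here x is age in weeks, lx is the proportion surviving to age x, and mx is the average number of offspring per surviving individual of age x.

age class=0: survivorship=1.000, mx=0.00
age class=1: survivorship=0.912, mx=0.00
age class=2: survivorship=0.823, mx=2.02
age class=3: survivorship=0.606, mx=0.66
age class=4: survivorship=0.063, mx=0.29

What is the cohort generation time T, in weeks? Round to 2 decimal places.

lx·mx: 0, 0, 1.66246, 0.39996, 0.01827 → R0 = 2.08069
x·lx·mx: 0, 0, 3.32492, 1.19988, 0.07308 → Σ = 4.59788
T = 4.59788 / 2.08069 = 2.209786… → 2.21

2.21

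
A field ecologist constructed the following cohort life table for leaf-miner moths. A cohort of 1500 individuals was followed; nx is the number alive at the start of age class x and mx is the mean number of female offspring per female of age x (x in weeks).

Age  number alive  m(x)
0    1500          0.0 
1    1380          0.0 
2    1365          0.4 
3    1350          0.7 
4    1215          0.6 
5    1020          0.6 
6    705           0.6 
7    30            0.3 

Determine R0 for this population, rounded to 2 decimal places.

lx = nx/n0 = nx/1500: 1, 0.92, 0.91, 0.9, 0.81, 0.68, 0.47, 0.02
lx·mx by age: 0, 0, 0.364, 0.63, 0.486, 0.408, 0.282, 0.006
R0 = Σ lx·mx = 2.176 → 2.18

2.18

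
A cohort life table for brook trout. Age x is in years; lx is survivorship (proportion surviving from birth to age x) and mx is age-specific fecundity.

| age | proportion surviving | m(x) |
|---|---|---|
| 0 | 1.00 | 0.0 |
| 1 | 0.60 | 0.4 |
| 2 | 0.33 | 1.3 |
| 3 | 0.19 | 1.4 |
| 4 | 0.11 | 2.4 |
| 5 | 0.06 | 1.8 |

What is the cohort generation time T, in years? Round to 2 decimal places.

2.67

lx·mx: 0, 0.24, 0.429, 0.266, 0.264, 0.108 → R0 = 1.307
x·lx·mx: 0, 0.24, 0.858, 0.798, 1.056, 0.54 → Σ = 3.492
T = 3.492 / 1.307 = 2.671767… → 2.67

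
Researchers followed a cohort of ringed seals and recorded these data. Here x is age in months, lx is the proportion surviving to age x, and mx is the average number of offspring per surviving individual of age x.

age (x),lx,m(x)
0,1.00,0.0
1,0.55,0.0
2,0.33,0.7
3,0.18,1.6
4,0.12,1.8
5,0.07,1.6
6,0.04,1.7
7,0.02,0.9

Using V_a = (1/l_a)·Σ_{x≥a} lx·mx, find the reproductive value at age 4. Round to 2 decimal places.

lx·mx for x ≥ 4: 0.216, 0.112, 0.068, 0.018 → sum = 0.414
V_4 = 0.414 / l_4 = 0.414 / 0.12 = 3.45 → 3.45

3.45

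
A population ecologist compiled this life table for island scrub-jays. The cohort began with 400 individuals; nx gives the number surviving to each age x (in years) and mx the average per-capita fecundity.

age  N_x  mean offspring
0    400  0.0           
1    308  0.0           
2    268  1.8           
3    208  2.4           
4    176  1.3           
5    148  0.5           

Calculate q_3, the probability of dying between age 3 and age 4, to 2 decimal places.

0.15

lx = nx/n0 = nx/400: 1, 0.77, 0.67, 0.52, 0.44, 0.37
q_3 = (l_3 − l_4) / l_3 = (0.52 − 0.44) / 0.52
     = 0.08 / 0.52 = 0.153846… → 0.15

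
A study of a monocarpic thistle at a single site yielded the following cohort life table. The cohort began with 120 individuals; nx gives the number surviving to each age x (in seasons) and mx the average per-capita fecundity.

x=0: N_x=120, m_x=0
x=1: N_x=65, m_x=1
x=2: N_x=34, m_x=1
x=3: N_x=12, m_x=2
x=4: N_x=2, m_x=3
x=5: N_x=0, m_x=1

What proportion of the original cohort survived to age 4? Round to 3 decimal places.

l_4 = n_4/n_0 = 2/120 = 0.016667… → 0.017

0.017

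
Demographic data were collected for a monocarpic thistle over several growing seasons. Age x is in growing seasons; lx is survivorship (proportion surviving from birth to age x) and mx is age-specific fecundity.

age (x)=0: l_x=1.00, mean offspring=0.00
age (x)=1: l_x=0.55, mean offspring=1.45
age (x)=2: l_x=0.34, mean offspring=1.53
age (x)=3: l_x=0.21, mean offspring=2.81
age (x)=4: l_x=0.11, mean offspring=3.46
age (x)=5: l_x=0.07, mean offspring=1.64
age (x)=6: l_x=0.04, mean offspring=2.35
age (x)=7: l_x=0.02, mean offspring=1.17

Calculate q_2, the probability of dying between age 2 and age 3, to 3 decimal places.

0.382

q_2 = (l_2 − l_3) / l_2 = (0.34 − 0.21) / 0.34
     = 0.13 / 0.34 = 0.382353… → 0.382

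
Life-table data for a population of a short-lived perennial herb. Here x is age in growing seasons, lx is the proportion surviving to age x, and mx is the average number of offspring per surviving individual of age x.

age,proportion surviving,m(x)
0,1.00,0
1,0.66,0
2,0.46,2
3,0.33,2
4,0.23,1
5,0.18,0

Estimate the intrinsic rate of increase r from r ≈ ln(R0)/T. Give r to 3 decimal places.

0.227

R0 = Σ lx·mx = 0 + 0 + 0.92 + 0.66 + 0.23 + 0 = 1.81
Σ x·lx·mx = 4.74; T = 4.74/1.81 = 2.61878…
r ≈ ln(R0)/T = ln(1.81)/2.61878… = 0.22657… → 0.227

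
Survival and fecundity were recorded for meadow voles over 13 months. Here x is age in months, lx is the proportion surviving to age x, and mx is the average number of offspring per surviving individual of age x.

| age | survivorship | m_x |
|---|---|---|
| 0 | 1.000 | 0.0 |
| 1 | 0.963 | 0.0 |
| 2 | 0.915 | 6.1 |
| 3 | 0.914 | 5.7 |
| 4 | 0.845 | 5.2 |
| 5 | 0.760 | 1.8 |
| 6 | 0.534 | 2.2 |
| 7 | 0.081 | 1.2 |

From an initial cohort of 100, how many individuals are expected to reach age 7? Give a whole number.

8

Expected survivors = N0 · l_7 = 100 × 0.081 = 8.1 → 8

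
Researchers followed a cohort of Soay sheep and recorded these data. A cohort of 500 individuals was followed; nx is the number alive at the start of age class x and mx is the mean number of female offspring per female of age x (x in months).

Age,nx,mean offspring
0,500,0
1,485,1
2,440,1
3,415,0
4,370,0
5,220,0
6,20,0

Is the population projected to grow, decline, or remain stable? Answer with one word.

lx = nx/n0 = nx/500: 1, 0.97, 0.88, 0.83, 0.74, 0.44, 0.04
R0 = Σ lx·mx = 0 + 0.97 + 0.88 + 0 + 0 + 0 + 0 = 1.85
R0 > 1, so the population is growing.

growing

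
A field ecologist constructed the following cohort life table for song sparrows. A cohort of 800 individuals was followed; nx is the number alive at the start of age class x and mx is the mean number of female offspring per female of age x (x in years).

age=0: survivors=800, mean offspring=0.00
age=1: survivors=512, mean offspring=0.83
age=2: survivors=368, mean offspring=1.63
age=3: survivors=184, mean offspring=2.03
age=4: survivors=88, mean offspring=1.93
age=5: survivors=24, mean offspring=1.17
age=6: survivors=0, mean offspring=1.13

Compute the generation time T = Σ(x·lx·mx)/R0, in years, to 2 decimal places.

2.23

lx = nx/n0 = nx/800: 1, 0.64, 0.46, 0.23, 0.11, 0.03, 0
lx·mx: 0, 0.5312, 0.7498, 0.4669, 0.2123, 0.0351, 0 → R0 = 1.9953
x·lx·mx: 0, 0.5312, 1.4996, 1.4007, 0.8492, 0.1755, 0 → Σ = 4.4562
T = 4.4562 / 1.9953 = 2.233348… → 2.23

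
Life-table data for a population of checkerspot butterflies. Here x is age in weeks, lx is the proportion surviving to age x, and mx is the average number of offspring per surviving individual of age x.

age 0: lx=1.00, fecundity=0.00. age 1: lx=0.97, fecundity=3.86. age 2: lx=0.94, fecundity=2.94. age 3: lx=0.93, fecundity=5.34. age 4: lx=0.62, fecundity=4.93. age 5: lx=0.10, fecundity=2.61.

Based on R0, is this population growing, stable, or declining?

R0 = Σ lx·mx = 0 + 3.7442 + 2.7636 + 4.9662 + 3.0566 + 0.261 = 14.7916
R0 > 1, so the population is growing.

growing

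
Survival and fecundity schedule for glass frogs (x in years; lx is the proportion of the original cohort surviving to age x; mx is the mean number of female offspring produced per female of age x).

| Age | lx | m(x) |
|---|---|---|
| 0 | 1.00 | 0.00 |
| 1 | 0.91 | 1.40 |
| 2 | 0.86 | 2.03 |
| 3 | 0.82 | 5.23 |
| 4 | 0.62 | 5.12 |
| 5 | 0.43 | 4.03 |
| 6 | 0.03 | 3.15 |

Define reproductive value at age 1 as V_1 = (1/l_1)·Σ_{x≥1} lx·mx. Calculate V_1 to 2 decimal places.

lx·mx for x ≥ 1: 1.274, 1.7458, 4.2886, 3.1744, 1.7329, 0.0945 → sum = 12.3102
V_1 = 12.3102 / l_1 = 12.3102 / 0.91 = 13.527692… → 13.53

13.53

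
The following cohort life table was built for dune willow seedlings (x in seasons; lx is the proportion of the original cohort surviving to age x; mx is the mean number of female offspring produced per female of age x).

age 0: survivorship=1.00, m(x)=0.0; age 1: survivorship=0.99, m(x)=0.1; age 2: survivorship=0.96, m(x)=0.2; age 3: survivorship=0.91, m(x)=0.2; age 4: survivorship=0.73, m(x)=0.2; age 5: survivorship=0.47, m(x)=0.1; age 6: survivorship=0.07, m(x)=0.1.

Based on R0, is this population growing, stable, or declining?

declining

R0 = Σ lx·mx = 0 + 0.099 + 0.192 + 0.182 + 0.146 + 0.047 + 0.007 = 0.673
R0 < 1, so the population is declining.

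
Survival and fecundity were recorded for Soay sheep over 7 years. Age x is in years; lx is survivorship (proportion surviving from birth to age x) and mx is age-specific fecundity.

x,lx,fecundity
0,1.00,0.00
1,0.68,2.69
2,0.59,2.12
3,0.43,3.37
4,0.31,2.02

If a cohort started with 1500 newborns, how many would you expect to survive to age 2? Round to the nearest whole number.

Expected survivors = N0 · l_2 = 1500 × 0.59 = 885 → 885

885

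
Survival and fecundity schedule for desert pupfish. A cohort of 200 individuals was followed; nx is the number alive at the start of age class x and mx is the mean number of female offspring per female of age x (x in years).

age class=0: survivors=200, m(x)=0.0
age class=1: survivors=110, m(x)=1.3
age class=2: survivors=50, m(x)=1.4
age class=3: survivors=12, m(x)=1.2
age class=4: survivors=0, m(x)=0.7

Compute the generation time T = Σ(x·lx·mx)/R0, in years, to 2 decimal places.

1.43

lx = nx/n0 = nx/200: 1, 0.55, 0.25, 0.06, 0
lx·mx: 0, 0.715, 0.35, 0.072, 0 → R0 = 1.137
x·lx·mx: 0, 0.715, 0.7, 0.216, 0 → Σ = 1.631
T = 1.631 / 1.137 = 1.434477… → 1.43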